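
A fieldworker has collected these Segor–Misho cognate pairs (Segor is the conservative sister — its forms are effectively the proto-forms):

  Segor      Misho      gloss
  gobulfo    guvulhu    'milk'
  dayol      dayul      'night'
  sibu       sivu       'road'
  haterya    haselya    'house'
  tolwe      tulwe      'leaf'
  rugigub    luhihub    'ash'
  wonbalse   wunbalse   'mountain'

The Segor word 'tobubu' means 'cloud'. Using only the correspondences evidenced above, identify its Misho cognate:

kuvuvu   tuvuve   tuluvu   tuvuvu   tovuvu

tuvuvu

gobulfo ~ guvulhu — Segor o corresponds to Misho u after a consonant, before a labial obstruent.
gobulfo ~ guvulhu, sibu ~ sivu — Segor b corresponds to Misho v between vowels (before a back vowel).
Applying these to Segor 'tobubu':
  tobubu → tububu   (o→u after a consonant, before a labial obstruent)
  tububu → tuvubu   (b→v between vowels (before a back vowel))
  tuvubu → tuvuvu   (b→v between vowels (before a back vowel))
So the Misho cognate is 'tuvuvu'.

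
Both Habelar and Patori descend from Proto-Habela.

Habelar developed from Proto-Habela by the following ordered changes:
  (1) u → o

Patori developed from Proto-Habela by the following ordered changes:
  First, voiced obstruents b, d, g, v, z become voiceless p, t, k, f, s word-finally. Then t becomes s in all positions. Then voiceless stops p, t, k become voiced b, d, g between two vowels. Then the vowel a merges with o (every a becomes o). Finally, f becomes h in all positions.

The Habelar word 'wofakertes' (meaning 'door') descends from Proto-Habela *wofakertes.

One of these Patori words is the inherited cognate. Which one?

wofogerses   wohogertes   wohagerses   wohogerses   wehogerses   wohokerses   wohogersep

wohogerses

Patori: start from *wofakertes.
  rule 1: no change — wofakertes
  rule 2 (unconditioned shift): wofakertes → wofakerses
  rule 3 (intervocalic voicing): wofakerses → wofagerses
  rule 4 (vowel merger): wofagerses → wofogerses
  rule 5 (unconditioned shift): wofogerses → wohogerses
  ⇒ Patori wohogerses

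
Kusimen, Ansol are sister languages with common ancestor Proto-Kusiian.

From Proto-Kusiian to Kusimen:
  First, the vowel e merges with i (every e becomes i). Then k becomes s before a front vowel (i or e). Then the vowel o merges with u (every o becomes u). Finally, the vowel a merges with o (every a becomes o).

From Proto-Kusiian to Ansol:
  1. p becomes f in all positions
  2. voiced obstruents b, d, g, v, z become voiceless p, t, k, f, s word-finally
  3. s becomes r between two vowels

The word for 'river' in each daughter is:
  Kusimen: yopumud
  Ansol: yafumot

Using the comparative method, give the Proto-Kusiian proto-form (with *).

*yapumod

Position 6: Kusimen has u, Ansol has o. Ansol preserves o here (none of its changes turn any other segment into o), so the proto-segment is *o.
Position 7: Kusimen has d, Ansol has t. Kusimen preserves d here (none of its changes turn any other segment into d), so the proto-segment is *d.
This points to *yapumod. Verify forward in each daughter:
Kusimen: start from *yapumod.
  rule 1: no change — yapumod
  rule 2: no change — yapumod
  rule 3 (vowel merger): yapumod → yapumud
  rule 4 (vowel merger): yapumud → yopumud
  ⇒ Kusimen yopumud
Ansol: start from *yapumod.
  rule 1 (unconditioned shift): yapumod → yafumod
  rule 2 (final devoicing): yafumod → yafumot
  rule 3: no change — yafumot
  ⇒ Ansol yafumot
*yapumod is the unique common source.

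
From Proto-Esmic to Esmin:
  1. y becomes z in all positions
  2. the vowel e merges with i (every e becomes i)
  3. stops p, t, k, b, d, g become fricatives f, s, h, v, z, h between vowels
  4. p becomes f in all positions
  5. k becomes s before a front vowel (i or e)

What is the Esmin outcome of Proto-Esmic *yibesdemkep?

zivisdimsif

Esmin: *yibesdemkep > zibesdemkep > zibisdimkip > zivisdimkip > zivisdimkif > zivisdimsif  (by unconditioned shift, vowel merger, intervocalic lenition, unconditioned shift, palatalisation)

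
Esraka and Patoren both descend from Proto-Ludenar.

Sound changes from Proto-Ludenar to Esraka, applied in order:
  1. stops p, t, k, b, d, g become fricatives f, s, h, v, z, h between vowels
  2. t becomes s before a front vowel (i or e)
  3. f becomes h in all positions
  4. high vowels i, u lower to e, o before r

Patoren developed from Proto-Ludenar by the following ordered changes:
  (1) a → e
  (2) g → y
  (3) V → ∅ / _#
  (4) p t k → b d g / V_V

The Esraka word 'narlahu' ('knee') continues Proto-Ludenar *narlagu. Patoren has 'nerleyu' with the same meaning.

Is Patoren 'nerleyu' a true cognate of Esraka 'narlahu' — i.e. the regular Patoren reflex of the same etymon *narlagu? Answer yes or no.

Derive the expected Patoren reflex of *narlagu:
Patoren: start from *narlagu.
  rule 1 (vowel merger): narlagu → nerlegu
  rule 2 (unconditioned shift): nerlegu → nerleyu
  rule 3 (apocope): nerleyu → nerley
  rule 4: no change — nerley
  ⇒ Patoren nerley
The regular Patoren reflex would be 'nerley', but the attested form is 'nerleyu'. The correspondence is irregular, so they are not cognates (the Patoren form has a different source).

no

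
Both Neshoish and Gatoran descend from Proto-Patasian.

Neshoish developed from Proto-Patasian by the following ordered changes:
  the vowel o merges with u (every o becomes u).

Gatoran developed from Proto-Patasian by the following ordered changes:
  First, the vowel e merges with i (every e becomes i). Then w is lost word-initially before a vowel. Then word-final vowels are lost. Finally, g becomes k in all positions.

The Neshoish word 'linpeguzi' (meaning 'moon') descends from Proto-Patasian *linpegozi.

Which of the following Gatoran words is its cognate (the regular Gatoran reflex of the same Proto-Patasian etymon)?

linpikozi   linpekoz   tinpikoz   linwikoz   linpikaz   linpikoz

Gatoran: *linpegozi
  linpegozi → linpigozi   [vowel merger]
  linpigozi (rule 2 does not apply)
  linpigozi → linpigoz   [apocope]
  linpigoz → linpikoz   [unconditioned shift]
  giving Gatoran linpikoz.
The other candidates each miss or misapply at least one Gatoran change.

linpikoz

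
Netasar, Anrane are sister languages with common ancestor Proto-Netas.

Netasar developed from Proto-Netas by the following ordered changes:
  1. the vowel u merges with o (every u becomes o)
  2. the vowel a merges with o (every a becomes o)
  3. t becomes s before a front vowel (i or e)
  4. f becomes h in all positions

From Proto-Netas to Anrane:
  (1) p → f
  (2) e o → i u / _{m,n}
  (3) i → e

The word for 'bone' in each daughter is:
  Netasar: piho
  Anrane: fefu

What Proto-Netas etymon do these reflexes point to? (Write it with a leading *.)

*pifu

Position 1: Netasar has p, Anrane has f. Netasar preserves p here (none of its changes turn any other segment into p), so the proto-segment is *p.
Position 4: Netasar has o, Anrane has u. Taking the neighbouring segments as reconstructed: Netasar o could go back to *a or *o or *u; Anrane u can only go back to *u — the one source consistent with every daughter is *u.
Position 3: Netasar has h, Anrane has f. Taking the neighbouring segments as reconstructed: Netasar h could go back to *f or *h; Anrane f could go back to *p or *f — the one source consistent with every daughter is *f.
Continuing position by position gives *pifu; check it forward:
Netasar: *pifu > pifo > piho  (by vowel merger, unconditioned shift)
Anrane: start from *pifu.
  rule 1 (unconditioned shift): pifu → fifu
  rule 2: no change — fifu
  rule 3 (vowel merger): fifu → fefu
  ⇒ Anrane fefu
*pifu is the unique common source.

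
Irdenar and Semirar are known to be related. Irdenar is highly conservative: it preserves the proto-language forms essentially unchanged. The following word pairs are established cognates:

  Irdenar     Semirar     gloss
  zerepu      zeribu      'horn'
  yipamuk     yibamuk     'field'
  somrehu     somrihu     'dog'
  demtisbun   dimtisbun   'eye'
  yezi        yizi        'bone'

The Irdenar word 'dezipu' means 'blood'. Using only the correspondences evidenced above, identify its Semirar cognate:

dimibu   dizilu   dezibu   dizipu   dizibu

dizibu

somrehu ~ somrihu, yezi ~ yizi — Irdenar e corresponds to Semirar i after a consonant, before a consonant other than r, m, n, p, b, f, v.
zerepu ~ zeribu — Irdenar p corresponds to Semirar b between vowels (before a back vowel).
Applying these to Irdenar 'dezipu':
  dezipu → dizipu   (e→i after a consonant, before a consonant other than r, m, n, p, b, f, v)
  dizipu → dizibu   (p→b between vowels (before a back vowel))
So the Semirar cognate is 'dizibu'.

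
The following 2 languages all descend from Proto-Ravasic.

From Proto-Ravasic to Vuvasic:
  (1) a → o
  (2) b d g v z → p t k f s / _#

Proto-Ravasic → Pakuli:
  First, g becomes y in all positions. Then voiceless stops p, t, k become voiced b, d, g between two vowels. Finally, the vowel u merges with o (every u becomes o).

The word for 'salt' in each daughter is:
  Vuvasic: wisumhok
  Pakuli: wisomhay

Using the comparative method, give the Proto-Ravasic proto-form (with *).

*wisumhag

Position 7: Vuvasic has o, Pakuli has a. Pakuli preserves a here (none of its changes turn any other segment into a), so the proto-segment is *a.
Position 4: Vuvasic has u, Pakuli has o. Vuvasic preserves u here (none of its changes turn any other segment into u), so the proto-segment is *u.
Position 8: Vuvasic has k, Pakuli has y. Taking the neighbouring segments as reconstructed: Vuvasic k could go back to *k or *g; Pakuli y could go back to *g or *y — the one source consistent with every daughter is *g.
Verify the candidate proto-form against each daughter:
Vuvasic: start from *wisumhag.
  rule 1 (vowel merger): wisumhag → wisumhog
  rule 2 (final devoicing): wisumhog → wisumhok
  ⇒ Vuvasic wisumhok
Pakuli: *wisumhag
  wisumhag → wisumhay   [unconditioned shift]
  wisumhay (rule 2 does not apply)
  wisumhay → wisomhay   [vowel merger]
  giving Pakuli wisomhay.
*wisumhag is the unique common source.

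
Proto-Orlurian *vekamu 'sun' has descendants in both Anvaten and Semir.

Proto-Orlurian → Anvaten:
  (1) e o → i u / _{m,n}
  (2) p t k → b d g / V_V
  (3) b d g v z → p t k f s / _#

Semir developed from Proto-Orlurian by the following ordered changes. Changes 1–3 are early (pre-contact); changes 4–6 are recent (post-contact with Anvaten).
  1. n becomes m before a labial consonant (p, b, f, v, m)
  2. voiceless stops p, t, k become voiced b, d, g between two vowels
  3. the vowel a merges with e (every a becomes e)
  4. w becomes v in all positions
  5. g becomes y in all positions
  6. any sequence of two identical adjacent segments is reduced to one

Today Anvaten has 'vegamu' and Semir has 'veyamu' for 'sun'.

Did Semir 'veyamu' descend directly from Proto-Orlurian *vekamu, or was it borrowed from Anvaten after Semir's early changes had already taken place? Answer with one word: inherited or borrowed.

borrowed

If inherited, *vekamu would pass through all of Semir's changes:
Semir: *vekamu
  vekamu (rule 1 does not apply)
  vekamu → vegamu   [intervocalic voicing]
  vegamu → vegemu   [vowel merger]
  vegemu (rule 4 does not apply)
  vegemu → veyemu   [unconditioned shift]
  veyemu (rule 6 does not apply)
  giving Semir veyemu.
If borrowed from Anvaten 'vegamu' after the early changes, it would undergo only the recent ones:
  rule 4 (unconditioned shift): no change (vegamu)
  rule 5 (unconditioned shift): vegamu → veyamu
  rule 6 (degemination): no change (veyamu)
  ⇒ as a loan: veyamu
Semir 'veyamu' matches the loan outcome 'veyamu', not the inherited 'veyemu' — it skipped the early Semir changes, so it was borrowed from Anvaten.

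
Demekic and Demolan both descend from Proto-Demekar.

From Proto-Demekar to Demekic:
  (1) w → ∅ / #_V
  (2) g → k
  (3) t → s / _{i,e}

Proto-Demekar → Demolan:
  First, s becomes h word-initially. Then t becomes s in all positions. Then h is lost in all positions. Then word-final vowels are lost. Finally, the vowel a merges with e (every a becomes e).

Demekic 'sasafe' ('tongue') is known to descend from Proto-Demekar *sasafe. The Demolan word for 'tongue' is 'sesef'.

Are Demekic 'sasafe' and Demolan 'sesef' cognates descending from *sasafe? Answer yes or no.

no

Derive the expected Demolan reflex of *sasafe:
Demolan: *sasafe > hasafe > asafe > asaf > esef  (by debuccalisation, h-loss, apocope, vowel merger)
The regular Demolan reflex would be 'esef', but the attested form is 'sesef'. The correspondence is irregular, so they are not cognates (the Demolan form has a different source).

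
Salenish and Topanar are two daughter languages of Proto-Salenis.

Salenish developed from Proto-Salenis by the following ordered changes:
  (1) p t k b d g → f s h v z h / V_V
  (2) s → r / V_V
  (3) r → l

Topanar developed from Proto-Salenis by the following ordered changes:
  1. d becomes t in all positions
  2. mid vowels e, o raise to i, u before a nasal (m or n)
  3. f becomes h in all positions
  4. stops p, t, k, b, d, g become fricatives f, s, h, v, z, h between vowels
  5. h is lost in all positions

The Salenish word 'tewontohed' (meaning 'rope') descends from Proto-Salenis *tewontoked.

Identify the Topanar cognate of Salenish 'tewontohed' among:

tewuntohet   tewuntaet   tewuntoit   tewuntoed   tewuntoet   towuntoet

tewuntoet

Topanar: *tewontoked
  tewontoked → tewontoket   [unconditioned shift]
  tewontoket → tewuntoket   [pre-nasal raising]
  tewuntoket (rule 3 does not apply)
  tewuntoket → tewuntohet   [intervocalic lenition]
  tewuntohet → tewuntoet   [h-loss]
  giving Topanar tewuntoet.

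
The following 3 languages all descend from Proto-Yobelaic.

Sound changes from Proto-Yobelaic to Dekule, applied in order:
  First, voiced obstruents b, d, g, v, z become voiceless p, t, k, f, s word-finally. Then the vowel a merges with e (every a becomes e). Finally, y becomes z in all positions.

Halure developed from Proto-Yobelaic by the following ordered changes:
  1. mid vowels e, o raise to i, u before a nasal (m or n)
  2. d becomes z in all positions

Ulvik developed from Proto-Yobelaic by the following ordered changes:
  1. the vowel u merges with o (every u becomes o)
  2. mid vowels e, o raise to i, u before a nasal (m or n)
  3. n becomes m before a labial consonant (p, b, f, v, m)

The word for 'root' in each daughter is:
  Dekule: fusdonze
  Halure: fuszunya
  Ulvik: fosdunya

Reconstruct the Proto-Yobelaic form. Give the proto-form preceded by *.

Position 7: Dekule has z, Halure has y, Ulvik has y. Halure preserves y here (none of its changes turn any other segment into y), so the proto-segment is *y.
Position 4: Dekule has d, Halure has z, Ulvik has d. Dekule preserves d here (none of its changes turn any other segment into d), so the proto-segment is *d.
Continuing position by position gives *fusdonya; check it forward:
Dekule: *fusdonya
  fusdonya (rule 1 does not apply)
  fusdonya → fusdonye   [vowel merger]
  fusdonye → fusdonze   [unconditioned shift]
  giving Dekule fusdonze.
Halure: *fusdonya > fusdunya > fuszunya  (by pre-nasal raising, unconditioned shift)
Ulvik: start from *fusdonya.
  rule 1 (vowel merger): fusdonya → fosdonya
  rule 2 (pre-nasal raising): fosdonya → fosdunya
  rule 3: no change — fosdunya
  ⇒ Ulvik fosdunya
Only *fusdonya yields all of Dekule fusdonze, Halure fuszunya, Ulvik fosdunya.

*fusdonya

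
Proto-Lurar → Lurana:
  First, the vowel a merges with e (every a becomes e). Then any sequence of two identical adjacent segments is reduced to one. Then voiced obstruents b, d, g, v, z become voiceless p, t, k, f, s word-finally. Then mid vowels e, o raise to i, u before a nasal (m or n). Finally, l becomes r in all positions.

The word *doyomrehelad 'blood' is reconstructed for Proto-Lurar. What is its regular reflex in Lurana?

doyumreheret

Lurana: start from *doyomrehelad.
  rule 1 (vowel merger): doyomrehelad → doyomreheled
  rule 2: no change — doyomreheled
  rule 3 (final devoicing): doyomreheled → doyomrehelet
  rule 4 (pre-nasal raising): doyomrehelet → doyumrehelet
  rule 5 (unconditioned shift): doyumrehelet → doyumreheret
  ⇒ Lurana doyumreheret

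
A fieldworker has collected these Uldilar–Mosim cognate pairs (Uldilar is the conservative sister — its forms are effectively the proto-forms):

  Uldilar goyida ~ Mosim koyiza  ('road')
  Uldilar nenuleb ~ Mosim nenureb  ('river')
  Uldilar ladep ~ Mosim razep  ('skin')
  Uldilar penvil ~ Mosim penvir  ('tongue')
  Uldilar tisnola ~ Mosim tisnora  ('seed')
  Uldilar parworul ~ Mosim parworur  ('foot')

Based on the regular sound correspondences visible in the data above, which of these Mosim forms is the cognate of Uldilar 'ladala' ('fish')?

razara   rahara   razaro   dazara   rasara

ladep ~ razep — Uldilar l corresponds to Mosim r word-initially before a back vowel.
goyida ~ koyiza — Uldilar d corresponds to Mosim z between vowels (before a back vowel).
tisnola ~ tisnora — Uldilar l corresponds to Mosim r between vowels (before a back vowel).
Applying these to Uldilar 'ladala':
  ladala → radala   (l→r word-initially before a back vowel)
  radala → razala   (d→z between vowels (before a back vowel))
  razala → razara   (l→r between vowels (before a back vowel))
So the Mosim cognate is 'razara'.

razara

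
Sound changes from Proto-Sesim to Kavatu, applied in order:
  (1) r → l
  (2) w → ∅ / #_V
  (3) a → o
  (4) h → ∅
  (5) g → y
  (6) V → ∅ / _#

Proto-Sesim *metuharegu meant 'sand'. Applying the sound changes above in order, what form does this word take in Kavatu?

Kavatu: *metuharegu > metuhalegu > metuholegu > metuolegu > metuoleyu > metuoley  (by unconditioned shift, vowel merger, h-loss, unconditioned shift, apocope)

metuoley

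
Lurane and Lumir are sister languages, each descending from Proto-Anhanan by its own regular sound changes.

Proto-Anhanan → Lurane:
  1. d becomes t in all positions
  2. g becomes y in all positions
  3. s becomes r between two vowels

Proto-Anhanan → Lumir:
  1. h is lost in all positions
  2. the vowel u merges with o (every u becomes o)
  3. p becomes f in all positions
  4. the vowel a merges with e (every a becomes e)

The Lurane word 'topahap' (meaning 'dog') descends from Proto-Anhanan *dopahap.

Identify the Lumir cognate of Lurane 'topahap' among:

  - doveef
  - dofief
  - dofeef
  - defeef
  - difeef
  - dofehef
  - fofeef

Lumir: start from *dopahap.
  rule 1 (h-loss): dopahap → dopaap
  rule 2: no change — dopaap
  rule 3 (unconditioned shift): dopaap → dofaaf
  rule 4 (vowel merger): dofaaf → dofeef
  ⇒ Lumir dofeef

dofeef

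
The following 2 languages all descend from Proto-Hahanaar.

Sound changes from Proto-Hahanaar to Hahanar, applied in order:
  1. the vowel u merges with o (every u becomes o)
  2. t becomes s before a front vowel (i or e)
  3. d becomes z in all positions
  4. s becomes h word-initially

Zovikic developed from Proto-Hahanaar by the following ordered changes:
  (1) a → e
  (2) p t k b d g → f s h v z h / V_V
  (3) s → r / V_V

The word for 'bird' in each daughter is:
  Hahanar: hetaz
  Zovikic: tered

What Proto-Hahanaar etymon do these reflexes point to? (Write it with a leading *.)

*tetad

Position 4: Hahanar has a, Zovikic has e. Hahanar preserves a here (none of its changes turn any other segment into a), so the proto-segment is *a.
Position 5: Hahanar has z, Zovikic has d. Zovikic preserves d here (none of its changes turn any other segment into d), so the proto-segment is *d.
Position 3: Hahanar has t, Zovikic has r. Hahanar preserves t here (none of its changes turn any other segment into t), so the proto-segment is *t.
Verify the candidate proto-form against each daughter:
Hahanar: *tetad > setad > setaz > hetaz  (by palatalisation, unconditioned shift, debuccalisation)
Zovikic: *tetad > teted > tesed > tered  (by vowel merger, intervocalic lenition, rhotacism)
*tetad is the unique common source.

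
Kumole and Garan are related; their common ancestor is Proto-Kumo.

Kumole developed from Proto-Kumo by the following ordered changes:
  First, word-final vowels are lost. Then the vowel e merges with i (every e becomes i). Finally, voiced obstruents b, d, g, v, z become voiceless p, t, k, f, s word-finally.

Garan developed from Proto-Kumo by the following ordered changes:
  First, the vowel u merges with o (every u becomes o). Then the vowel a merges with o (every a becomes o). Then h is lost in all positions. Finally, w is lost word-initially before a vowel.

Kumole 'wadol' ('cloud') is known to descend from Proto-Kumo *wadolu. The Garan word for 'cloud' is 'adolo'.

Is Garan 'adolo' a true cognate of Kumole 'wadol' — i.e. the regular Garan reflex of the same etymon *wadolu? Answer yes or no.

Derive the expected Garan reflex of *wadolu:
Garan: *wadolu
  wadolu → wadolo   [vowel merger]
  wadolo → wodolo   [vowel merger]
  wodolo (rule 3 does not apply)
  wodolo → odolo   [glide loss]
  giving Garan odolo.
The regular Garan reflex would be 'odolo', but the attested form is 'adolo'. The correspondence is irregular, so they are not cognates (the Garan form has a different source).

no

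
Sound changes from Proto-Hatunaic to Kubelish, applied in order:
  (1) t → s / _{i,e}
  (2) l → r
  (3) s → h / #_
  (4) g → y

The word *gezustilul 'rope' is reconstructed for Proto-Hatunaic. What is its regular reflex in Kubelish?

Kubelish: *gezustilul
  gezustilul → gezussilul   [palatalisation]
  gezussilul → gezussirur   [unconditioned shift]
  gezussirur (rule 3 does not apply)
  gezussirur → yezussirur   [unconditioned shift]
  giving Kubelish yezussirur.

yezussirur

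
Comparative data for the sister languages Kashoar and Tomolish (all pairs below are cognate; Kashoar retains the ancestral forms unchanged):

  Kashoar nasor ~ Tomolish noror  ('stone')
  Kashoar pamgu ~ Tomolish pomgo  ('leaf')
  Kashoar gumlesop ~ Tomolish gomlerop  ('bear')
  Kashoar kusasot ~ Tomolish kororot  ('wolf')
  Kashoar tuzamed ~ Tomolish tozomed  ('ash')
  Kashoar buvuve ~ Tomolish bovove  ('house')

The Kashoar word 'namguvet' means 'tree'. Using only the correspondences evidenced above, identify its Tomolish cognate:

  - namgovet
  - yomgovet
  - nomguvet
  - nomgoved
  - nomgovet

pamgu ~ pomgo, tuzamed ~ tozomed — Kashoar a corresponds to Tomolish o after a consonant, before a nasal.
buvuve ~ bovove — Kashoar u corresponds to Tomolish o after a consonant, before a labial obstruent.
Applying these to Kashoar 'namguvet':
  namguvet → nomguvet   (a→o after a consonant, before a nasal)
  nomguvet → nomgovet   (u→o after a consonant, before a labial obstruent)
So the Tomolish cognate is 'nomgovet'.

nomgovet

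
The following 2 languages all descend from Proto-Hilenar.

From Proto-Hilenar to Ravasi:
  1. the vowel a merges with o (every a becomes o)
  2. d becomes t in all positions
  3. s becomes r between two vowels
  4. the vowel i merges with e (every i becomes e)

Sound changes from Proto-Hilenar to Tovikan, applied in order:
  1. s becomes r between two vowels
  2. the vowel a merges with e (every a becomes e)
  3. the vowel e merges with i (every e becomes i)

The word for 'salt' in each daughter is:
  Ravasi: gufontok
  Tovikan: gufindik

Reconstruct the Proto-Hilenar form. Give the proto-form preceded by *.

Position 4: Ravasi has o, Tovikan has i. Taking the neighbouring segments as reconstructed: Ravasi o could go back to *a or *o; Tovikan i could go back to *a or *e or *i — the one source consistent with every daughter is *a.
Position 6: Ravasi has t, Tovikan has d. Tovikan preserves d here (none of its changes turn any other segment into d), so the proto-segment is *d.
Continuing position by position gives *gufandak; check it forward:
Ravasi: *gufandak
  gufandak → gufondok   [vowel merger]
  gufondok → gufontok   [unconditioned shift]
  gufontok (rule 3 does not apply)
  gufontok (rule 4 does not apply)
  giving Ravasi gufontok.
Tovikan: *gufandak > gufendek > gufindik  (by vowel merger, vowel merger)
*gufandak is the unique common source.

*gufandak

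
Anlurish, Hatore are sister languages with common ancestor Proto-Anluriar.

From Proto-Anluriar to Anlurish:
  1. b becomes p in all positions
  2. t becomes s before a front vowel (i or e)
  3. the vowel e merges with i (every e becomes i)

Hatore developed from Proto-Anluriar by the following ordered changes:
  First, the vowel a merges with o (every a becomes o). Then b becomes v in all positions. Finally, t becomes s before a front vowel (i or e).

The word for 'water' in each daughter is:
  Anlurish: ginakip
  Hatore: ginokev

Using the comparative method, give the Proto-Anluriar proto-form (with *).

Position 7: Anlurish has p, Hatore has v. Taking the neighbouring segments as reconstructed: Anlurish p could go back to *p or *b; Hatore v could go back to *b or *v — the one source consistent with every daughter is *b.
Position 4: Anlurish has a, Hatore has o. Anlurish preserves a here (none of its changes turn any other segment into a), so the proto-segment is *a.
Position 6: Anlurish has i, Hatore has e. Hatore preserves e here (none of its changes turn any other segment into e), so the proto-segment is *e.
Continuing position by position gives *ginakeb; check it forward:
Anlurish: *ginakeb > ginakep > ginakip  (by unconditioned shift, vowel merger)
Hatore: *ginakeb
  ginakeb → ginokeb   [vowel merger]
  ginokeb → ginokev   [unconditioned shift]
  ginokev (rule 3 does not apply)
  giving Hatore ginokev.
*ginakeb is the unique common source.

*ginakeb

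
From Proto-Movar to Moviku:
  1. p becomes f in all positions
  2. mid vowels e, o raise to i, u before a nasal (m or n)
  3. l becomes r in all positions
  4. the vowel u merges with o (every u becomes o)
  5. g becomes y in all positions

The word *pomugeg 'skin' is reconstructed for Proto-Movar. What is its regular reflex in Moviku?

fomoyey

Moviku: *pomugeg
  pomugeg → fomugeg   [unconditioned shift]
  fomugeg → fumugeg   [pre-nasal raising]
  fumugeg (rule 3 does not apply)
  fumugeg → fomogeg   [vowel merger]
  fomogeg → fomoyey   [unconditioned shift]
  giving Moviku fomoyey.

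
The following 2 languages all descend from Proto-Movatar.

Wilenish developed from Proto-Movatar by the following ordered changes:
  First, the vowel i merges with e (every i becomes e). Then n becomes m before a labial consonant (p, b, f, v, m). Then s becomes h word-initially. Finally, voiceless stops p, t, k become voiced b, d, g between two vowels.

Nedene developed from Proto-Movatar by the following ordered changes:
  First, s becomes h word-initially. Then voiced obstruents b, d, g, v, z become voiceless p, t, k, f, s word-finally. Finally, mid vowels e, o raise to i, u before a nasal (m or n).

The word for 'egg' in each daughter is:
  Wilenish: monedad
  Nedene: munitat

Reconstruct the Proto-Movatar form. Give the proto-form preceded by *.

Position 4: Wilenish has e, Nedene has i. Taking the neighbouring segments as reconstructed: Wilenish e could go back to *e or *i; Nedene i can only go back to *i — the one source consistent with every daughter is *i.
Position 7: Wilenish has d, Nedene has t. Taking the neighbouring segments as reconstructed: Wilenish d can only go back to *d; Nedene t could go back to *t or *d — the one source consistent with every daughter is *d.
This points to *monitad. Verify forward in each daughter:
Wilenish: start from *monitad.
  rule 1 (vowel merger): monitad → monetad
  rule 2: no change — monetad
  rule 3: no change — monetad
  rule 4 (intervocalic voicing): monetad → monedad
  ⇒ Wilenish monedad
Nedene: *monitad
  monitad (rule 1 does not apply)
  monitad → monitat   [final devoicing]
  monitat → munitat   [pre-nasal raising]
  giving Nedene munitat.
*monitad is the unique common source.

*monitad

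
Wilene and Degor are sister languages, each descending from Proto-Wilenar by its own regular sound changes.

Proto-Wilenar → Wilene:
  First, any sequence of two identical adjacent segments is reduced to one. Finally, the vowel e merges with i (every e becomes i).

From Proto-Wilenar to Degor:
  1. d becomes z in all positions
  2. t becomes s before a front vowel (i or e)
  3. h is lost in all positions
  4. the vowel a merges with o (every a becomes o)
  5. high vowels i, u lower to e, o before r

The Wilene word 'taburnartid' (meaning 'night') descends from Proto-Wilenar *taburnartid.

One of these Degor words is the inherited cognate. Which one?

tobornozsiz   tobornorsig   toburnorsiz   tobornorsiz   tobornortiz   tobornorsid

tobornorsiz

Degor: *taburnartid > taburnartiz > taburnarsiz > toburnorsiz > tobornorsiz  (by unconditioned shift, palatalisation, vowel merger, pre-rhotic lowering)
The other candidates each miss or misapply at least one Degor change.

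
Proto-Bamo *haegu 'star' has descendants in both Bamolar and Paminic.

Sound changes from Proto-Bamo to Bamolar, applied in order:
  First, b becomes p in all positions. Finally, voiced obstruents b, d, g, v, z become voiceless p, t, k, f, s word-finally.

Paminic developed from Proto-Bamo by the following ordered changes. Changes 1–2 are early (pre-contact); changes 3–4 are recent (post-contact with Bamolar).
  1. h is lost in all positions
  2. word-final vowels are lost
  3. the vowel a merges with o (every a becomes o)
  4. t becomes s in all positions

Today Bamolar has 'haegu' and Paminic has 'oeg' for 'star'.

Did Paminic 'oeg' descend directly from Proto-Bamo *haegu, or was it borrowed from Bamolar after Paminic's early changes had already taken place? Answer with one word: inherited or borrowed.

inherited

If inherited, *haegu would pass through all of Paminic's changes:
Paminic: start from *haegu.
  rule 1 (h-loss): haegu → aegu
  rule 2 (apocope): aegu → aeg
  rule 3 (vowel merger): aeg → oeg
  rule 4: no change — oeg
  ⇒ Paminic oeg
If borrowed from Bamolar 'haegu' after the early changes, it would undergo only the recent ones:
  rule 3 (vowel merger): haegu → hoegu
  rule 4 (unconditioned shift): no change (hoegu)
  ⇒ as a loan: hoegu
Paminic 'oeg' matches the inherited outcome exactly, so it is an inherited cognate, not a loan.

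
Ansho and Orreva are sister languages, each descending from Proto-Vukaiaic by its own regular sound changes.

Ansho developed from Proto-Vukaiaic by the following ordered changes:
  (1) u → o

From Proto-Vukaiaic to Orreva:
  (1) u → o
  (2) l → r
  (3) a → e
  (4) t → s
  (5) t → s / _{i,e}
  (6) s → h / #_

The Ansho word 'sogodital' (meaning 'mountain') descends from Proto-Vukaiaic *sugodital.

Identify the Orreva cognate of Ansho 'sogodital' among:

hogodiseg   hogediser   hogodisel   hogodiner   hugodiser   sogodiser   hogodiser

Orreva: *sugodital
  sugodital → sogodital   [vowel merger]
  sogodital → sogoditar   [unconditioned shift]
  sogoditar → sogoditer   [vowel merger]
  sogoditer → sogodiser   [unconditioned shift]
  sogodiser (rule 5 does not apply)
  sogodiser → hogodiser   [debuccalisation]
  giving Orreva hogodiser.
Only 'hogodiser' matches the regular Orreva development of *sugodital.

hogodiser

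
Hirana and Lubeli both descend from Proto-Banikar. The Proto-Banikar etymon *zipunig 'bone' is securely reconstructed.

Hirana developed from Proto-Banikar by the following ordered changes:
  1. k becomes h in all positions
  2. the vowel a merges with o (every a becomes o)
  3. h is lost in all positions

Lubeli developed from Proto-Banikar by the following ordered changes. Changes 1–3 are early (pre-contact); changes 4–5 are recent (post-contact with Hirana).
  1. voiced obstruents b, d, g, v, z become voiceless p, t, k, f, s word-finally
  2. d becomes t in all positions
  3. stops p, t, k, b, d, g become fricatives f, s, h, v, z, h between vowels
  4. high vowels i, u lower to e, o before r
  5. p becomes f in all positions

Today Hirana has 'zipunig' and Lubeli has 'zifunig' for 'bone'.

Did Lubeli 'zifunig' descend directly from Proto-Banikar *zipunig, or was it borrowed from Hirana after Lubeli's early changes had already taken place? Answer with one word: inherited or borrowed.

If inherited, *zipunig would pass through all of Lubeli's changes:
Lubeli: *zipunig > zipunik > zifunik  (by final devoicing, intervocalic lenition)
If borrowed from Hirana 'zipunig' after the early changes, it would undergo only the recent ones:
  rule 4 (pre-rhotic lowering): no change (zipunig)
  rule 5 (unconditioned shift): zipunig → zifunig
  ⇒ as a loan: zifunig
Lubeli 'zifunig' matches the loan outcome 'zifunig', not the inherited 'zifunik' — it skipped the early Lubeli changes, so it was borrowed from Hirana.

borrowed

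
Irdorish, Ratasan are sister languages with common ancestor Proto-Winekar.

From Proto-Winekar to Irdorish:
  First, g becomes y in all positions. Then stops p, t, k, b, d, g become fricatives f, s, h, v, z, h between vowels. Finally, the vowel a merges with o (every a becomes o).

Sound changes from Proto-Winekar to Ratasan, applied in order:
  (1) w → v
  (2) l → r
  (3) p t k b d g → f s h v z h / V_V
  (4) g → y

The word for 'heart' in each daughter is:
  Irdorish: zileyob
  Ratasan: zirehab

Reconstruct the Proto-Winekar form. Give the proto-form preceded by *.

Position 5: Irdorish has y, Ratasan has h. Taking the neighbouring segments as reconstructed: Irdorish y could go back to *g or *y; Ratasan h could go back to *k or *g or *h — the one source consistent with every daughter is *g.
Position 3: Irdorish has l, Ratasan has r. Irdorish preserves l here (none of its changes turn any other segment into l), so the proto-segment is *l.
Position 6: Irdorish has o, Ratasan has a. Ratasan preserves a here (none of its changes turn any other segment into a), so the proto-segment is *a.
The remaining positions agree across the daughters. Check the candidate against every language:
Irdorish: *zilegab > zileyab > zileyob  (by unconditioned shift, vowel merger)
Ratasan: *zilegab > ziregab > zirehab  (by unconditioned shift, intervocalic lenition)
Only *zilegab yields all of Irdorish zileyob, Ratasan zirehab.

*zilegab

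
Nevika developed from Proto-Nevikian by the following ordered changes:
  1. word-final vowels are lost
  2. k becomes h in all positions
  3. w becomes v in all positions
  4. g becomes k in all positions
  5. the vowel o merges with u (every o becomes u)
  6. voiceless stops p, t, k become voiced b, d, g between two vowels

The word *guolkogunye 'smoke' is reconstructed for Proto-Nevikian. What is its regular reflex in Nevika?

kuulhuguny

Nevika: *guolkogunye > guolkoguny > guolhoguny > kuolhokuny > kuulhukuny > kuulhuguny  (by apocope, unconditioned shift, unconditioned shift, vowel merger, intervocalic voicing)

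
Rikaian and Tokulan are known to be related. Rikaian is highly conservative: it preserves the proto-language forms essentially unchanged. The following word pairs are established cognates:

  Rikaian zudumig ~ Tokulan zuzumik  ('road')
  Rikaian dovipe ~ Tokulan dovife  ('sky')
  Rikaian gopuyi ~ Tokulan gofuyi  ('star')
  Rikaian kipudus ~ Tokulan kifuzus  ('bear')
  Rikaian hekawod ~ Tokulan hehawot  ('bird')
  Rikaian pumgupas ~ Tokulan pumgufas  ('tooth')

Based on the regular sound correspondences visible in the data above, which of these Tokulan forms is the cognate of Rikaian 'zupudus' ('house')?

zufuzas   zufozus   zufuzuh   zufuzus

zufuzus

gopuyi ~ gofuyi, kipudus ~ kifuzus — Rikaian p corresponds to Tokulan f between vowels (before a back vowel).
zudumig ~ zuzumik, kipudus ~ kifuzus — Rikaian d corresponds to Tokulan z between vowels (before a back vowel).
Applying these to Rikaian 'zupudus':
  zupudus → zufudus   (p→f between vowels (before a back vowel))
  zufudus → zufuzus   (d→z between vowels (before a back vowel))
So the Tokulan cognate is 'zufuzus'.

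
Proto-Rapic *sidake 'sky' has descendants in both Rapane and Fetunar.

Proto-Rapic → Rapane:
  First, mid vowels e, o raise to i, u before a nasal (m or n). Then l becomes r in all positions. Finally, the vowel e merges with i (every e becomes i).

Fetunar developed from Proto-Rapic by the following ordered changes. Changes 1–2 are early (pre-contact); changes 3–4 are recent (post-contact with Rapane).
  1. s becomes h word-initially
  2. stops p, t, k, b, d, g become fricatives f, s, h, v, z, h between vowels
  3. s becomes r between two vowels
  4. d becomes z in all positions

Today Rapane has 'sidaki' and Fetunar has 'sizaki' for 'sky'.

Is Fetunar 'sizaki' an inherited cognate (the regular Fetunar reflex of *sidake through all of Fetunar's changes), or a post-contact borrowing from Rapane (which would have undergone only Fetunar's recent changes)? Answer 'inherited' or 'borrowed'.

borrowed

If inherited, *sidake would pass through all of Fetunar's changes:
Fetunar: start from *sidake.
  rule 1 (debuccalisation): sidake → hidake
  rule 2 (intervocalic lenition): hidake → hizahe
  rule 3: no change — hizahe
  rule 4: no change — hizahe
  ⇒ Fetunar hizahe
If borrowed from Rapane 'sidaki' after the early changes, it would undergo only the recent ones:
  rule 3 (rhotacism): no change (sidaki)
  rule 4 (unconditioned shift): sidaki → sizaki
  ⇒ as a loan: sizaki
Fetunar 'sizaki' matches the loan outcome 'sizaki', not the inherited 'hizahe' — it skipped the early Fetunar changes, so it was borrowed from Rapane.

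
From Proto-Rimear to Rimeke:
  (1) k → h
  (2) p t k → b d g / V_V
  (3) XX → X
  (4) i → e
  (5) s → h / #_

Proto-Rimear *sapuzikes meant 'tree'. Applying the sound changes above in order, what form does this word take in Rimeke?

Rimeke: start from *sapuzikes.
  rule 1 (unconditioned shift): sapuzikes → sapuzihes
  rule 2 (intervocalic voicing): sapuzihes → sabuzihes
  rule 3: no change — sabuzihes
  rule 4 (vowel merger): sabuzihes → sabuzehes
  rule 5 (debuccalisation): sabuzehes → habuzehes
  ⇒ Rimeke habuzehes

habuzehes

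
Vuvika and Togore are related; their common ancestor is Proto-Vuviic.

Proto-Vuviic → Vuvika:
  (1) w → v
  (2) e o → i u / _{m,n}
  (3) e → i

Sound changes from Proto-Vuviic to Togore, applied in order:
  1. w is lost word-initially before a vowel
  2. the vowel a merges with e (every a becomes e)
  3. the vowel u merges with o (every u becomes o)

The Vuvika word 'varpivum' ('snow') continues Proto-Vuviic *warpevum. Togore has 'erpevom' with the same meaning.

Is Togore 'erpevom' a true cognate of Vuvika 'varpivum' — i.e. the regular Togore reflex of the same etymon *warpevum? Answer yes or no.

Derive the expected Togore reflex of *warpevum:
Togore: start from *warpevum.
  rule 1 (glide loss): warpevum → arpevum
  rule 2 (vowel merger): arpevum → erpevum
  rule 3 (vowel merger): erpevum → erpevom
  ⇒ Togore erpevom
Togore 'erpevom' matches the regular reflex exactly, so the pair is cognate.

yes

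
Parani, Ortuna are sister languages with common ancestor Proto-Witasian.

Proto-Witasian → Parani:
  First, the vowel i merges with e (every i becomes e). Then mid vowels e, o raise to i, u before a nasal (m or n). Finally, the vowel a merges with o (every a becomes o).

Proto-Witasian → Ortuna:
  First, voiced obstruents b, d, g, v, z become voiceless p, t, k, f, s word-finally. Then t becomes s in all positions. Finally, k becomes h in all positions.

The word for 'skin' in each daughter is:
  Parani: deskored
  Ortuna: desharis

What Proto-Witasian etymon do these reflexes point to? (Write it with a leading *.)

Position 8: Parani has d, Ortuna has s. Parani preserves d here (none of its changes turn any other segment into d), so the proto-segment is *d.
Position 4: Parani has k, Ortuna has h. Parani preserves k here (none of its changes turn any other segment into k), so the proto-segment is *k.
Position 7: Parani has e, Ortuna has i. Ortuna preserves i here (none of its changes turn any other segment into i), so the proto-segment is *i.
Verify the candidate proto-form against each daughter:
Parani: *deskarid
  deskarid → deskared   [vowel merger]
  deskared (rule 2 does not apply)
  deskared → deskored   [vowel merger]
  giving Parani deskored.
Ortuna: *deskarid > deskarit > deskaris > desharis  (by final devoicing, unconditioned shift, unconditioned shift)
*deskarid is the unique common source.

*deskarid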